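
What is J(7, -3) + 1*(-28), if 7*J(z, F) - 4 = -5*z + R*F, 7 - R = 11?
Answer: -215/7 ≈ -30.714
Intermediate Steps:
R = -4 (R = 7 - 1*11 = 7 - 11 = -4)
J(z, F) = 4/7 - 5*z/7 - 4*F/7 (J(z, F) = 4/7 + (-5*z - 4*F)/7 = 4/7 + (-5*z/7 - 4*F/7) = 4/7 - 5*z/7 - 4*F/7)
J(7, -3) + 1*(-28) = (4/7 - 5/7*7 - 4/7*(-3)) + 1*(-28) = (4/7 - 5 + 12/7) - 28 = -19/7 - 28 = -215/7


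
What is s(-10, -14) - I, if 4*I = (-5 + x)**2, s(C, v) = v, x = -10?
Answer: -281/4 ≈ -70.250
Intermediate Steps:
I = 225/4 (I = (-5 - 10)**2/4 = (1/4)*(-15)**2 = (1/4)*225 = 225/4 ≈ 56.250)
s(-10, -14) - I = -14 - 1*225/4 = -14 - 225/4 = -281/4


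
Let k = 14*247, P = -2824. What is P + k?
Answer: 634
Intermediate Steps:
k = 3458
P + k = -2824 + 3458 = 634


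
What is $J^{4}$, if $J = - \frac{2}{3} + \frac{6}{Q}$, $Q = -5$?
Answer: $\frac{614656}{50625} \approx 12.141$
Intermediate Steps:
$J = - \frac{28}{15}$ ($J = - \frac{2}{3} + \frac{6}{-5} = \left(-2\right) \frac{1}{3} + 6 \left(- \frac{1}{5}\right) = - \frac{2}{3} - \frac{6}{5} = - \frac{28}{15} \approx -1.8667$)
$J^{4} = \left(- \frac{28}{15}\right)^{4} = \frac{614656}{50625}$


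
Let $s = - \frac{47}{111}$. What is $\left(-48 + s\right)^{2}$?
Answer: $\frac{28890625}{12321} \approx 2344.8$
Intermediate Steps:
$s = - \frac{47}{111}$ ($s = \left(-47\right) \frac{1}{111} = - \frac{47}{111} \approx -0.42342$)
$\left(-48 + s\right)^{2} = \left(-48 - \frac{47}{111}\right)^{2} = \left(- \frac{5375}{111}\right)^{2} = \frac{28890625}{12321}$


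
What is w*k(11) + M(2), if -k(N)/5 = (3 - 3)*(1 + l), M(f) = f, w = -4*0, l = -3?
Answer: 2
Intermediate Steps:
w = 0
k(N) = 0 (k(N) = -5*(3 - 3)*(1 - 3) = -0*(-2) = -5*0 = 0)
w*k(11) + M(2) = 0*0 + 2 = 0 + 2 = 2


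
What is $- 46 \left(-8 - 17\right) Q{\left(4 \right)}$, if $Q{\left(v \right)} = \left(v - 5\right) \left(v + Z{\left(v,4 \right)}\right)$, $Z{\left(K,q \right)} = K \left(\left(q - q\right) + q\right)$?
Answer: $-23000$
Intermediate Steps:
$Z{\left(K,q \right)} = K q$ ($Z{\left(K,q \right)} = K \left(0 + q\right) = K q$)
$Q{\left(v \right)} = 5 v \left(-5 + v\right)$ ($Q{\left(v \right)} = \left(v - 5\right) \left(v + v 4\right) = \left(-5 + v\right) \left(v + 4 v\right) = \left(-5 + v\right) 5 v = 5 v \left(-5 + v\right)$)
$- 46 \left(-8 - 17\right) Q{\left(4 \right)} = - 46 \left(-8 - 17\right) 5 \cdot 4 \left(-5 + 4\right) = \left(-46\right) \left(-25\right) 5 \cdot 4 \left(-1\right) = 1150 \left(-20\right) = -23000$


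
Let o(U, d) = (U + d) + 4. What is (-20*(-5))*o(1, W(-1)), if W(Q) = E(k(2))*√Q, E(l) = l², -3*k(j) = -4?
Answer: 500 + 1600*I/9 ≈ 500.0 + 177.78*I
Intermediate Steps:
k(j) = 4/3 (k(j) = -⅓*(-4) = 4/3)
W(Q) = 16*√Q/9 (W(Q) = (4/3)²*√Q = 16*√Q/9)
o(U, d) = 4 + U + d
(-20*(-5))*o(1, W(-1)) = (-20*(-5))*(4 + 1 + 16*√(-1)/9) = 100*(4 + 1 + 16*I/9) = 100*(5 + 16*I/9) = 500 + 1600*I/9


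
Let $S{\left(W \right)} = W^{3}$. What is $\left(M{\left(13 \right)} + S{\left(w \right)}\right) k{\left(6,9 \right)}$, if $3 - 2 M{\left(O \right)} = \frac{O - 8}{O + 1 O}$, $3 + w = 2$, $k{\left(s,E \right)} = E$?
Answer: $\frac{189}{52} \approx 3.6346$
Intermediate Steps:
$w = -1$ ($w = -3 + 2 = -1$)
$M{\left(O \right)} = \frac{3}{2} - \frac{-8 + O}{4 O}$ ($M{\left(O \right)} = \frac{3}{2} - \frac{\left(O - 8\right) \frac{1}{O + 1 O}}{2} = \frac{3}{2} - \frac{\left(-8 + O\right) \frac{1}{O + O}}{2} = \frac{3}{2} - \frac{\left(-8 + O\right) \frac{1}{2 O}}{2} = \frac{3}{2} - \frac{\frac{1}{2} \frac{1}{O} \left(-8 + O\right)}{2} = \frac{3}{2} - \frac{-8 + O}{4 O}$)
$\left(M{\left(13 \right)} + S{\left(w \right)}\right) k{\left(6,9 \right)} = \left(\left(\frac{5}{4} + \frac{2}{13}\right) + \left(-1\right)^{3}\right) 9 = \left(\left(\frac{5}{4} + 2 \cdot \frac{1}{13}\right) - 1\right) 9 = \left(\left(\frac{5}{4} + \frac{2}{13}\right) - 1\right) 9 = \left(\frac{73}{52} - 1\right) 9 = \frac{21}{52} \cdot 9 = \frac{189}{52}$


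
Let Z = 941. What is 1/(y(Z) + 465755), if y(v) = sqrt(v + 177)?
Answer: 465755/216927718907 - sqrt(1118)/216927718907 ≈ 2.1469e-6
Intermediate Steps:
y(v) = sqrt(177 + v)
1/(y(Z) + 465755) = 1/(sqrt(177 + 941) + 465755) = 1/(sqrt(1118) + 465755) = 1/(465755 + sqrt(1118))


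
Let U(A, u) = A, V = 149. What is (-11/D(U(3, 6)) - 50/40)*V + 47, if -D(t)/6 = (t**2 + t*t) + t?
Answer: -31813/252 ≈ -126.24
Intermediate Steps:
D(t) = -12*t**2 - 6*t (D(t) = -6*((t**2 + t*t) + t) = -6*((t**2 + t**2) + t) = -6*(2*t**2 + t) = -6*(t + 2*t**2) = -12*t**2 - 6*t)
(-11/D(U(3, 6)) - 50/40)*V + 47 = (-11*(-1/(18*(1 + 2*3))) - 50/40)*149 + 47 = (-11*(-1/(18*(1 + 6))) - 50*1/40)*149 + 47 = (-11/((-6*3*7)) - 5/4)*149 + 47 = (-11/(-126) - 5/4)*149 + 47 = (-11*(-1/126) - 5/4)*149 + 47 = (11/126 - 5/4)*149 + 47 = -293/252*149 + 47 = -43657/252 + 47 = -31813/252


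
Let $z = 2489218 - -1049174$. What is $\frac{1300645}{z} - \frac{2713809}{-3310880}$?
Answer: $\frac{1738599946591}{1464398913120} \approx 1.1872$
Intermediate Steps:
$z = 3538392$ ($z = 2489218 + 1049174 = 3538392$)
$\frac{1300645}{z} - \frac{2713809}{-3310880} = \frac{1300645}{3538392} - \frac{2713809}{-3310880} = 1300645 \cdot \frac{1}{3538392} - - \frac{2713809}{3310880} = \frac{1300645}{3538392} + \frac{2713809}{3310880} = \frac{1738599946591}{1464398913120}$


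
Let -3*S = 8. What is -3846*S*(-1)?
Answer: -10256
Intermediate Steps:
S = -8/3 (S = -⅓*8 = -8/3 ≈ -2.6667)
-3846*S*(-1) = -(-10256)*(-1) = -3846*8/3 = -10256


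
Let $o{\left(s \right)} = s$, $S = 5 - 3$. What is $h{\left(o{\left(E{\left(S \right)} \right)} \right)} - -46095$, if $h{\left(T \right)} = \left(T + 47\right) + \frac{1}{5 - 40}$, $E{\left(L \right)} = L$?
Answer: $\frac{1615039}{35} \approx 46144.0$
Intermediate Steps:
$S = 2$ ($S = 5 - 3 = 2$)
$h{\left(T \right)} = \frac{1644}{35} + T$ ($h{\left(T \right)} = \left(47 + T\right) + \frac{1}{-35} = \left(47 + T\right) - \frac{1}{35} = \frac{1644}{35} + T$)
$h{\left(o{\left(E{\left(S \right)} \right)} \right)} - -46095 = \left(\frac{1644}{35} + 2\right) - -46095 = \frac{1714}{35} + 46095 = \frac{1615039}{35}$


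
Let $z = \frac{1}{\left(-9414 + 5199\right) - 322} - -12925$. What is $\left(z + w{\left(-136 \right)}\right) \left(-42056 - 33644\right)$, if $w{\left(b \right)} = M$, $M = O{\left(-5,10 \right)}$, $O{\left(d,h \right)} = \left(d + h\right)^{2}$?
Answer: $- \frac{4447689079300}{4537} \approx -9.8032 \cdot 10^{8}$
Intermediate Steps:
$M = 25$ ($M = \left(-5 + 10\right)^{2} = 5^{2} = 25$)
$w{\left(b \right)} = 25$
$z = \frac{58640724}{4537}$ ($z = \frac{1}{-4215 - 322} + 12925 = \frac{1}{-4537} + 12925 = - \frac{1}{4537} + 12925 = \frac{58640724}{4537} \approx 12925.0$)
$\left(z + w{\left(-136 \right)}\right) \left(-42056 - 33644\right) = \left(\frac{58640724}{4537} + 25\right) \left(-42056 - 33644\right) = \frac{58754149}{4537} \left(-75700\right) = - \frac{4447689079300}{4537}$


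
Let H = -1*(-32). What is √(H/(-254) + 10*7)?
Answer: 3*√125222/127 ≈ 8.3591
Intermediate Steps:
H = 32
√(H/(-254) + 10*7) = √(32/(-254) + 10*7) = √(32*(-1/254) + 70) = √(-16/127 + 70) = √(8874/127) = 3*√125222/127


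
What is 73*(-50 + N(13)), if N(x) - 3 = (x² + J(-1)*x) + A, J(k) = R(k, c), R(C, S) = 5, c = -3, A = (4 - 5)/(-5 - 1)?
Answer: 81979/6 ≈ 13663.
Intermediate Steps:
A = ⅙ (A = -1/(-6) = -1*(-⅙) = ⅙ ≈ 0.16667)
J(k) = 5
N(x) = 19/6 + x² + 5*x (N(x) = 3 + ((x² + 5*x) + ⅙) = 3 + (⅙ + x² + 5*x) = 19/6 + x² + 5*x)
73*(-50 + N(13)) = 73*(-50 + (19/6 + 13² + 5*13)) = 73*(-50 + (19/6 + 169 + 65)) = 73*(-50 + 1423/6) = 73*(1123/6) = 81979/6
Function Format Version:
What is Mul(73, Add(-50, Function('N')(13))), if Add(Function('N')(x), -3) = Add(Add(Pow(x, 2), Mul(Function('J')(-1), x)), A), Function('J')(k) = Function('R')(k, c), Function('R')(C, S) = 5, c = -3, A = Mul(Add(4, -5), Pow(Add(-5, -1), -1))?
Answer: Rational(81979, 6) ≈ 13663.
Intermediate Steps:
A = Rational(1, 6) (A = Mul(-1, Pow(-6, -1)) = Mul(-1, Rational(-1, 6)) = Rational(1, 6) ≈ 0.16667)
Function('J')(k) = 5
Function('N')(x) = Add(Rational(19, 6), Pow(x, 2), Mul(5, x)) (Function('N')(x) = Add(3, Add(Add(Pow(x, 2), Mul(5, x)), Rational(1, 6))) = Add(3, Add(Rational(1, 6), Pow(x, 2), Mul(5, x))) = Add(Rational(19, 6), Pow(x, 2), Mul(5, x)))
Mul(73, Add(-50, Function('N')(13))) = Mul(73, Add(-50, Add(Rational(19, 6), Pow(13, 2), Mul(5, 13)))) = Mul(73, Add(-50, Add(Rational(19, 6), 169, 65))) = Mul(73, Add(-50, Rational(1423, 6))) = Mul(73, Rational(1123, 6)) = Rational(81979, 6)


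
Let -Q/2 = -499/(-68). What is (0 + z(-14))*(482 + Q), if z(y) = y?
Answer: -111223/17 ≈ -6542.5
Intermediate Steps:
Q = -499/34 (Q = -(-998)/(-68) = -(-998)*(-1)/68 = -2*499/68 = -499/34 ≈ -14.676)
(0 + z(-14))*(482 + Q) = (0 - 14)*(482 - 499/34) = -14*15889/34 = -111223/17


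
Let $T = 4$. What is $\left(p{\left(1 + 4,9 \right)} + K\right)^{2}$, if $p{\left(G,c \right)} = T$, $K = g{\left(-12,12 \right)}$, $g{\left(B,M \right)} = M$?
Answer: $256$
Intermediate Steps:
$K = 12$
$p{\left(G,c \right)} = 4$
$\left(p{\left(1 + 4,9 \right)} + K\right)^{2} = \left(4 + 12\right)^{2} = 16^{2} = 256$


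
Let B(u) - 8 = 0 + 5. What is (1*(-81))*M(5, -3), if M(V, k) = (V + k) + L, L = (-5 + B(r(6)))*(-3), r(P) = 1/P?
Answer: 1782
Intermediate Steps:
B(u) = 13 (B(u) = 8 + (0 + 5) = 8 + 5 = 13)
L = -24 (L = (-5 + 13)*(-3) = 8*(-3) = -24)
M(V, k) = -24 + V + k (M(V, k) = (V + k) - 24 = -24 + V + k)
(1*(-81))*M(5, -3) = (1*(-81))*(-24 + 5 - 3) = -81*(-22) = 1782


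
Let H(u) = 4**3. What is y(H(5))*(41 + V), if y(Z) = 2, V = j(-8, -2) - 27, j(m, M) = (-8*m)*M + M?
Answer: -232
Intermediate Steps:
H(u) = 64
j(m, M) = M - 8*M*m (j(m, M) = -8*M*m + M = M - 8*M*m)
V = -157 (V = -2*(1 - 8*(-8)) - 27 = -2*(1 + 64) - 27 = -2*65 - 27 = -130 - 27 = -157)
y(H(5))*(41 + V) = 2*(41 - 157) = 2*(-116) = -232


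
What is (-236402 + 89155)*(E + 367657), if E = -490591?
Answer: 18101662698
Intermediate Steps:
(-236402 + 89155)*(E + 367657) = (-236402 + 89155)*(-490591 + 367657) = -147247*(-122934) = 18101662698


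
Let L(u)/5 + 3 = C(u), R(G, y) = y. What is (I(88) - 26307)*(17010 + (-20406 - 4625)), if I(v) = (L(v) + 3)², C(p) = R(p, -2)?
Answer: 207126283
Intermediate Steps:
C(p) = -2
L(u) = -25 (L(u) = -15 + 5*(-2) = -15 - 10 = -25)
I(v) = 484 (I(v) = (-25 + 3)² = (-22)² = 484)
(I(88) - 26307)*(17010 + (-20406 - 4625)) = (484 - 26307)*(17010 + (-20406 - 4625)) = -25823*(17010 - 25031) = -25823*(-8021) = 207126283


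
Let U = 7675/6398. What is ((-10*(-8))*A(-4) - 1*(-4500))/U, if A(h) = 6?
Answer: 6372408/1535 ≈ 4151.4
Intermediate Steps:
U = 7675/6398 (U = 7675*(1/6398) = 7675/6398 ≈ 1.1996)
((-10*(-8))*A(-4) - 1*(-4500))/U = (-10*(-8)*6 - 1*(-4500))/(7675/6398) = (80*6 + 4500)*(6398/7675) = (480 + 4500)*(6398/7675) = 4980*(6398/7675) = 6372408/1535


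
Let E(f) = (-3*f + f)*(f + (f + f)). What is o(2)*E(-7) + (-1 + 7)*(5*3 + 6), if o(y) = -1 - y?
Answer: 1008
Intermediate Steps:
E(f) = -6*f² (E(f) = (-2*f)*(f + 2*f) = (-2*f)*(3*f) = -6*f²)
o(2)*E(-7) + (-1 + 7)*(5*3 + 6) = (-1 - 1*2)*(-6*(-7)²) + (-1 + 7)*(5*3 + 6) = (-1 - 2)*(-6*49) + 6*(15 + 6) = -3*(-294) + 6*21 = 882 + 126 = 1008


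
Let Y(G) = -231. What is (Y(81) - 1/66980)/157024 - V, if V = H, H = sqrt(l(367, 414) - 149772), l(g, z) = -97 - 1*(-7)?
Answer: -15472381/10517467520 - I*sqrt(149862) ≈ -0.0014711 - 387.12*I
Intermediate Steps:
l(g, z) = -90 (l(g, z) = -97 + 7 = -90)
H = I*sqrt(149862) (H = sqrt(-90 - 149772) = sqrt(-149862) = I*sqrt(149862) ≈ 387.12*I)
V = I*sqrt(149862) ≈ 387.12*I
(Y(81) - 1/66980)/157024 - V = (-231 - 1/66980)/157024 - I*sqrt(149862) = (-231 - 1*1/66980)*(1/157024) - I*sqrt(149862) = (-231 - 1/66980)*(1/157024) - I*sqrt(149862) = -15472381/66980*1/157024 - I*sqrt(149862) = -15472381/10517467520 - I*sqrt(149862)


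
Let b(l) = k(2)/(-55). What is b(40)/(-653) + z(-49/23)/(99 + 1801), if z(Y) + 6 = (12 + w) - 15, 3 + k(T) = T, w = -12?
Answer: -151223/13647700 ≈ -0.011080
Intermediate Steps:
k(T) = -3 + T
b(l) = 1/55 (b(l) = (-3 + 2)/(-55) = -1*(-1/55) = 1/55)
z(Y) = -21 (z(Y) = -6 + ((12 - 12) - 15) = -6 + (0 - 15) = -6 - 15 = -21)
b(40)/(-653) + z(-49/23)/(99 + 1801) = (1/55)/(-653) - 21/(99 + 1801) = (1/55)*(-1/653) - 21/1900 = -1/35915 - 21*1/1900 = -1/35915 - 21/1900 = -151223/13647700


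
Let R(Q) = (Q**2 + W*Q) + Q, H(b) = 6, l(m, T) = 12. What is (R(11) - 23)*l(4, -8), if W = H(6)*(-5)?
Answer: -2652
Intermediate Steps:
W = -30 (W = 6*(-5) = -30)
R(Q) = Q**2 - 29*Q (R(Q) = (Q**2 - 30*Q) + Q = Q**2 - 29*Q)
(R(11) - 23)*l(4, -8) = (11*(-29 + 11) - 23)*12 = (11*(-18) - 23)*12 = (-198 - 23)*12 = -221*12 = -2652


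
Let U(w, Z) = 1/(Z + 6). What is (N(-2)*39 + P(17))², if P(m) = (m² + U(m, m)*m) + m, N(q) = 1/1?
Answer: 63234304/529 ≈ 1.1954e+5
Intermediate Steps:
N(q) = 1
U(w, Z) = 1/(6 + Z)
P(m) = m + m² + m/(6 + m) (P(m) = (m² + m/(6 + m)) + m = m + m² + m/(6 + m))
(N(-2)*39 + P(17))² = (1*39 + 17*(1 + (1 + 17)*(6 + 17))/(6 + 17))² = (39 + 17*(1 + 18*23)/23)² = (39 + 17*(1/23)*(1 + 414))² = (39 + 17*(1/23)*415)² = (39 + 7055/23)² = (7952/23)² = 63234304/529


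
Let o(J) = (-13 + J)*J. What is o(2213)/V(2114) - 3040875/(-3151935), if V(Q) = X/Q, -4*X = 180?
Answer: -144179598087265/630387 ≈ -2.2872e+8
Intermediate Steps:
X = -45 (X = -1/4*180 = -45)
V(Q) = -45/Q
o(J) = J*(-13 + J)
o(2213)/V(2114) - 3040875/(-3151935) = (2213*(-13 + 2213))/((-45/2114)) - 3040875/(-3151935) = (2213*2200)/((-45*1/2114)) - 3040875*(-1/3151935) = 4868600/(-45/2114) + 67575/70043 = 4868600*(-2114/45) + 67575/70043 = -2058444080/9 + 67575/70043 = -144179598087265/630387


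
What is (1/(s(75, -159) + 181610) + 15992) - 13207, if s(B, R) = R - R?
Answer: 505783851/181610 ≈ 2785.0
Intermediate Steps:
s(B, R) = 0
(1/(s(75, -159) + 181610) + 15992) - 13207 = (1/(0 + 181610) + 15992) - 13207 = (1/181610 + 15992) - 13207 = 2904307121/181610 - 13207 = 505783851/181610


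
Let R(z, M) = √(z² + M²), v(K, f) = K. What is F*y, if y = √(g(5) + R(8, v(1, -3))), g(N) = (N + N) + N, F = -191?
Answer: -191*√(15 + √65) ≈ -917.24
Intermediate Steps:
R(z, M) = √(M² + z²)
g(N) = 3*N (g(N) = 2*N + N = 3*N)
y = √(15 + √65) (y = √(3*5 + √(1² + 8²)) = √(15 + √(1 + 64)) = √(15 + √65) ≈ 4.8023)
F*y = -191*√(15 + √65)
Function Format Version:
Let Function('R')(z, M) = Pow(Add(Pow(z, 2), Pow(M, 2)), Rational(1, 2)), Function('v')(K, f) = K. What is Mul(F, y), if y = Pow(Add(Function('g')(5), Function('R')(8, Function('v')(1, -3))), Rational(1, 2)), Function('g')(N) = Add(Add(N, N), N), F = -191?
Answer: Mul(-191, Pow(Add(15, Pow(65, Rational(1, 2))), Rational(1, 2))) ≈ -917.24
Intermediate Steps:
Function('R')(z, M) = Pow(Add(Pow(M, 2), Pow(z, 2)), Rational(1, 2))
Function('g')(N) = Mul(3, N) (Function('g')(N) = Add(Mul(2, N), N) = Mul(3, N))
y = Pow(Add(15, Pow(65, Rational(1, 2))), Rational(1, 2)) (y = Pow(Add(Mul(3, 5), Pow(Add(Pow(1, 2), Pow(8, 2)), Rational(1, 2))), Rational(1, 2)) = Pow(Add(15, Pow(Add(1, 64), Rational(1, 2))), Rational(1, 2)) = Pow(Add(15, Pow(65, Rational(1, 2))), Rational(1, 2)) ≈ 4.8023)
Mul(F, y) = Mul(-191, Pow(Add(15, Pow(65, Rational(1, 2))), Rational(1, 2)))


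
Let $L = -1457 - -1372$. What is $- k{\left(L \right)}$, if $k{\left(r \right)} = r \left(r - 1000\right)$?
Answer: $-92225$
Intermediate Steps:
$L = -85$ ($L = -1457 + 1372 = -85$)
$k{\left(r \right)} = r \left(-1000 + r\right)$
$- k{\left(L \right)} = - \left(-85\right) \left(-1000 - 85\right) = - \left(-85\right) \left(-1085\right) = \left(-1\right) 92225 = -92225$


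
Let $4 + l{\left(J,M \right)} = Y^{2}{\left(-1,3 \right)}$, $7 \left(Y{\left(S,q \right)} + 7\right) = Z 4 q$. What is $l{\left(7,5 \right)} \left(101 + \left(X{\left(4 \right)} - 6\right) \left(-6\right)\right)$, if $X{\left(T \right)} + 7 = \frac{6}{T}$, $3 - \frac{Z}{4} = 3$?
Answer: $7650$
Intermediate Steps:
$Z = 0$ ($Z = 12 - 12 = 0$)
$Y{\left(S,q \right)} = -7$ ($Y{\left(S,q \right)} = -7 + \frac{0 \cdot 4 q}{7} = -7 + \frac{0 q}{7} = -7 + \frac{1}{7} \cdot 0 = -7 + 0 = -7$)
$X{\left(T \right)} = -7 + \frac{6}{T}$
$l{\left(J,M \right)} = 45$ ($l{\left(J,M \right)} = -4 + \left(-7\right)^{2} = -4 + 49 = 45$)
$l{\left(7,5 \right)} \left(101 + \left(X{\left(4 \right)} - 6\right) \left(-6\right)\right) = 45 \left(101 + \left(\left(-7 + \frac{6}{4}\right) - 6\right) \left(-6\right)\right) = 45 \left(101 + \left(\left(-7 + 6 \cdot \frac{1}{4}\right) - 6\right) \left(-6\right)\right) = 45 \left(101 + \left(\left(-7 + \frac{3}{2}\right) - 6\right) \left(-6\right)\right) = 45 \left(101 + \left(- \frac{11}{2} - 6\right) \left(-6\right)\right) = 45 \left(101 - -69\right) = 45 \left(101 + 69\right) = 45 \cdot 170 = 7650$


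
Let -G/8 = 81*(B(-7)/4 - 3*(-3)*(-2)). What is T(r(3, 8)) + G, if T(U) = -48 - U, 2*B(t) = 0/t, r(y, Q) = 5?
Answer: 11611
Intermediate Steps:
B(t) = 0 (B(t) = (0/t)/2 = (½)*0 = 0)
G = 11664 (G = -648*(0/4 - 3*(-3)*(-2)) = -648*(0*(¼) + 9*(-2)) = -648*(0 - 18) = -648*(-18) = -8*(-1458) = 11664)
T(r(3, 8)) + G = (-48 - 1*5) + 11664 = (-48 - 5) + 11664 = -53 + 11664 = 11611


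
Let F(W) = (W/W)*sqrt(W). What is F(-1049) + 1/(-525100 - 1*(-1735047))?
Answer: 1/1209947 + I*sqrt(1049) ≈ 8.2648e-7 + 32.388*I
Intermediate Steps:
F(W) = sqrt(W) (F(W) = 1*sqrt(W) = sqrt(W))
F(-1049) + 1/(-525100 - 1*(-1735047)) = sqrt(-1049) + 1/(-525100 - 1*(-1735047)) = I*sqrt(1049) + 1/(-525100 + 1735047) = I*sqrt(1049) + 1/1209947 = 1/1209947 + I*sqrt(1049)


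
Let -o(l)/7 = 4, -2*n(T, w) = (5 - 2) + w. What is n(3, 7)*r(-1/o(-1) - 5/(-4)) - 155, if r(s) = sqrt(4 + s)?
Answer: -155 - 5*sqrt(259)/7 ≈ -166.50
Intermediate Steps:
n(T, w) = -3/2 - w/2 (n(T, w) = -((5 - 2) + w)/2 = -(3 + w)/2 = -3/2 - w/2)
o(l) = -28 (o(l) = -7*4 = -28)
n(3, 7)*r(-1/o(-1) - 5/(-4)) - 155 = (-3/2 - 1/2*7)*sqrt(4 + (-1/(-28) - 5/(-4))) - 155 = (-3/2 - 7/2)*sqrt(4 + (-1*(-1/28) - 5*(-1/4))) - 155 = -5*sqrt(4 + (1/28 + 5/4)) - 155 = -5*sqrt(4 + 9/7) - 155 = -5*sqrt(259)/7 - 155 = -155 - 5*sqrt(259)/7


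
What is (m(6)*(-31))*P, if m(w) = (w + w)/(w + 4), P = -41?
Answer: 7626/5 ≈ 1525.2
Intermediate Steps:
m(w) = 2*w/(4 + w) (m(w) = (2*w)/(4 + w) = 2*w/(4 + w))
(m(6)*(-31))*P = ((2*6/(4 + 6))*(-31))*(-41) = ((2*6/10)*(-31))*(-41) = ((2*6*(⅒))*(-31))*(-41) = ((6/5)*(-31))*(-41) = -186/5*(-41) = 7626/5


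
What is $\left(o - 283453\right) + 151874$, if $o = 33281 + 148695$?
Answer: $50397$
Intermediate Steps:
$o = 181976$
$\left(o - 283453\right) + 151874 = \left(181976 - 283453\right) + 151874 = -101477 + 151874 = 50397$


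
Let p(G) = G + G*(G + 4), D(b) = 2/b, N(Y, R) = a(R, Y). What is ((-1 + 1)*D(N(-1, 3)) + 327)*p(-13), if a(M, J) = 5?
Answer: 34008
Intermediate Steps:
N(Y, R) = 5
p(G) = G + G*(4 + G)
((-1 + 1)*D(N(-1, 3)) + 327)*p(-13) = ((-1 + 1)*(2/5) + 327)*(-13*(5 - 13)) = (0*(2*(1/5)) + 327)*(-13*(-8)) = (0*(2/5) + 327)*104 = (0 + 327)*104 = 327*104 = 34008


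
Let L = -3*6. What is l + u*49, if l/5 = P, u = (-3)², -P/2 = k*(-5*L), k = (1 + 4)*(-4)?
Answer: 18441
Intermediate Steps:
L = -18
k = -20 (k = 5*(-4) = -20)
P = 3600 (P = -(-40)*(-5*(-18)) = -(-40)*90 = -2*(-1800) = 3600)
u = 9
l = 18000 (l = 5*3600 = 18000)
l + u*49 = 18000 + 9*49 = 18000 + 441 = 18441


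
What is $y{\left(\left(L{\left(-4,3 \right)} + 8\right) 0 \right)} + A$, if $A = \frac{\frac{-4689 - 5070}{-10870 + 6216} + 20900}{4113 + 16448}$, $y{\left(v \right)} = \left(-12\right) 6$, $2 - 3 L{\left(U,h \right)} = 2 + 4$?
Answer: $- \frac{6792466009}{95690894} \approx -70.983$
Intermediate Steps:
$L{\left(U,h \right)} = - \frac{4}{3}$ ($L{\left(U,h \right)} = \frac{2}{3} - \frac{2 + 4}{3} = \frac{2}{3} - 2 = - \frac{4}{3}$)
$y{\left(v \right)} = -72$
$A = \frac{97278359}{95690894}$ ($A = \frac{- \frac{9759}{-4654} + 20900}{20561} = \left(\left(-9759\right) \left(- \frac{1}{4654}\right) + 20900\right) \frac{1}{20561} = \left(\frac{9759}{4654} + 20900\right) \frac{1}{20561} = \frac{97278359}{4654} \cdot \frac{1}{20561} = \frac{97278359}{95690894} \approx 1.0166$)
$y{\left(\left(L{\left(-4,3 \right)} + 8\right) 0 \right)} + A = -72 + \frac{97278359}{95690894} = - \frac{6792466009}{95690894}$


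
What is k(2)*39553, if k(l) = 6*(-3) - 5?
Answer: -909719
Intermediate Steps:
k(l) = -23 (k(l) = -18 - 5 = -23)
k(2)*39553 = -23*39553 = -909719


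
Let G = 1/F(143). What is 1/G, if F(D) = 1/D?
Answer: 1/143 ≈ 0.0069930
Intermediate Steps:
G = 143 (G = 1/(1/143) = 143)
1/G = 1/143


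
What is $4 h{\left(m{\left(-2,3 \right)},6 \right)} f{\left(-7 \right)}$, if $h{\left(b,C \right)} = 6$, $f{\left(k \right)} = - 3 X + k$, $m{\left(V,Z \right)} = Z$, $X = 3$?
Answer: $-384$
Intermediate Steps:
$f{\left(k \right)} = -9 + k$ ($f{\left(k \right)} = \left(-3\right) 3 + k = -9 + k$)
$4 h{\left(m{\left(-2,3 \right)},6 \right)} f{\left(-7 \right)} = 4 \cdot 6 \left(-9 - 7\right) = 24 \left(-16\right) = -384$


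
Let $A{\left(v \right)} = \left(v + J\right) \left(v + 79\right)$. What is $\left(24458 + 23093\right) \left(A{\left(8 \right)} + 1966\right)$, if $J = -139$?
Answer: $-448453481$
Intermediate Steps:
$A{\left(v \right)} = \left(-139 + v\right) \left(79 + v\right)$ ($A{\left(v \right)} = \left(v - 139\right) \left(v + 79\right) = \left(-139 + v\right) \left(79 + v\right)$)
$\left(24458 + 23093\right) \left(A{\left(8 \right)} + 1966\right) = \left(24458 + 23093\right) \left(\left(-10981 + 8^{2} - 480\right) + 1966\right) = 47551 \left(\left(-10981 + 64 - 480\right) + 1966\right) = 47551 \left(-11397 + 1966\right) = 47551 \left(-9431\right) = -448453481$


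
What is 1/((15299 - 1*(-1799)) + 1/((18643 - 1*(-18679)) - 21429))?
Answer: 15893/271738515 ≈ 5.8486e-5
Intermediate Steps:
1/((15299 - 1*(-1799)) + 1/((18643 - 1*(-18679)) - 21429)) = 1/((15299 + 1799) + 1/((18643 + 18679) - 21429)) = 1/(17098 + 1/(37322 - 21429)) = 1/(17098 + 1/15893) = 1/(271738515/15893) = 15893/271738515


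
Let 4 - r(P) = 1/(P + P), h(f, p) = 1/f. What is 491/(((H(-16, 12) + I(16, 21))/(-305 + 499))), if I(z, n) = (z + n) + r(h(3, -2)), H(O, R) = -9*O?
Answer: 190508/367 ≈ 519.10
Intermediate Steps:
r(P) = 4 - 1/(2*P) (r(P) = 4 - 1/(P + P) = 4 - 1/(2*P))
I(z, n) = 5/2 + n + z (I(z, n) = (z + n) + (4 - 1/(2*(1/3))) = (n + z) + (4 - 1/(2*⅓)) = (n + z) + (4 - ½*3) = (n + z) + (4 - 3/2) = (n + z) + 5/2 = 5/2 + n + z)
491/(((H(-16, 12) + I(16, 21))/(-305 + 499))) = 491/(((-9*(-16) + (5/2 + 21 + 16))/(-305 + 499))) = 491/(((144 + 79/2)/194)) = 491/(((367/2)*(1/194))) = 491/(367/388) = 491*(388/367) = 190508/367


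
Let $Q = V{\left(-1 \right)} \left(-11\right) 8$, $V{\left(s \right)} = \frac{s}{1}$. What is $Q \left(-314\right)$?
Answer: $-27632$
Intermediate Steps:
$V{\left(s \right)} = s$ ($V{\left(s \right)} = s 1 = s$)
$Q = 88$ ($Q = \left(-1\right) \left(-11\right) 8 = 11 \cdot 8 = 88$)
$Q \left(-314\right) = 88 \left(-314\right) = -27632$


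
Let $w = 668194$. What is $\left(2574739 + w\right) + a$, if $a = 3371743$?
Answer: $6614676$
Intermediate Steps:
$\left(2574739 + w\right) + a = \left(2574739 + 668194\right) + 3371743 = 3242933 + 3371743 = 6614676$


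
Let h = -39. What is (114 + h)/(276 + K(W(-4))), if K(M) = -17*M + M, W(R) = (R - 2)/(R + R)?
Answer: 25/88 ≈ 0.28409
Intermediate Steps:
W(R) = (-2 + R)/(2*R) (W(R) = (-2 + R)/((2*R)) = (-2 + R)*(1/(2*R)) = (-2 + R)/(2*R))
K(M) = -16*M
(114 + h)/(276 + K(W(-4))) = (114 - 39)/(276 - 8*(-2 - 4)/(-4)) = 75/(276 - 8*(-1)*(-6)/4) = 75/(276 - 16*¾) = 75/(276 - 12) = 75/264 = 75*(1/264) = 25/88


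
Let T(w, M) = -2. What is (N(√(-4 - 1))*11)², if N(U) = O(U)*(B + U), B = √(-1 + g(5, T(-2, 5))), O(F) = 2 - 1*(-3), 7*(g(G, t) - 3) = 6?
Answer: -45375/7 + 60500*I*√7/7 ≈ -6482.1 + 22867.0*I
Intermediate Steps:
g(G, t) = 27/7 (g(G, t) = 3 + (⅐)*6 = 3 + 6/7 = 27/7)
O(F) = 5 (O(F) = 2 + 3 = 5)
B = 2*√35/7 (B = √(-1 + 27/7) = √(20/7) = 2*√35/7 ≈ 1.6903)
N(U) = 5*U + 10*√35/7 (N(U) = 5*(2*√35/7 + U) = 5*(U + 2*√35/7) = 5*U + 10*√35/7)
(N(√(-4 - 1))*11)² = ((5*√(-4 - 1) + 10*√35/7)*11)² = ((5*√(-5) + 10*√35/7)*11)² = ((5*(I*√5) + 10*√35/7)*11)² = ((5*I*√5 + 10*√35/7)*11)² = ((10*√35/7 + 5*I*√5)*11)² = (110*√35/7 + 55*I*√5)²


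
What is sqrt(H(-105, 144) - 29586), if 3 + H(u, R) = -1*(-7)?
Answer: I*sqrt(29582) ≈ 171.99*I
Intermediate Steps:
H(u, R) = 4 (H(u, R) = -3 - 1*(-7) = -3 + 7 = 4)
sqrt(H(-105, 144) - 29586) = sqrt(4 - 29586) = sqrt(-29582) = I*sqrt(29582)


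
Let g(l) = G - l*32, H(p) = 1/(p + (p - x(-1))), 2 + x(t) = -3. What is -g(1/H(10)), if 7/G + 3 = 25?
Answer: 17593/22 ≈ 799.68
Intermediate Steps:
x(t) = -5 (x(t) = -2 - 3 = -5)
G = 7/22 (G = 7/(-3 + 25) = 7/22 ≈ 0.31818)
H(p) = 1/(5 + 2*p) (H(p) = 1/(p + (p - 1*(-5))) = 1/(p + (p + 5)) = 1/(p + (5 + p)) = 1/(5 + 2*p))
g(l) = 7/22 - 32*l (g(l) = 7/22 - l*32 = 7/22 - 32*l)
-g(1/H(10)) = -(7/22 - 32/(1/(5 + 2*10))) = -(7/22 - 32/(1/(5 + 20))) = -(7/22 - 32/(1/25)) = -(7/22 - 32/1/25) = -(7/22 - 32*25) = -(7/22 - 800) = -1*(-17593/22) = 17593/22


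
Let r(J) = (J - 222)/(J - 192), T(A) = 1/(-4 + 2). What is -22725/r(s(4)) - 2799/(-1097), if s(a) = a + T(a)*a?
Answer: -473595597/24134 ≈ -19624.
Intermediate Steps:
T(A) = -½ (T(A) = 1/(-2) = -½)
s(a) = a/2 (s(a) = a - a/2 = a/2)
r(J) = (-222 + J)/(-192 + J)
-22725/r(s(4)) - 2799/(-1097) = -22725*(-192 + (½)*4)/(-222 + (½)*4) - 2799/(-1097) = -22725*(-192 + 2)/(-222 + 2) - 2799*(-1/1097) = -22725/(-220/(-190)) + 2799/1097 = -22725/((-1/190*(-220))) + 2799/1097 = -22725/22/19 + 2799/1097 = -22725*19/22 + 2799/1097 = -431775/22 + 2799/1097 = -473595597/24134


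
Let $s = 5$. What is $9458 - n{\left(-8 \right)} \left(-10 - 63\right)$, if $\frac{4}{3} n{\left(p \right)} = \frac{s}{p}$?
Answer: $\frac{301561}{32} \approx 9423.8$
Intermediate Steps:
$n{\left(p \right)} = \frac{15}{4 p}$ ($n{\left(p \right)} = \frac{3 \frac{5}{p}}{4} = \frac{15}{4 p}$)
$9458 - n{\left(-8 \right)} \left(-10 - 63\right) = 9458 - \frac{15}{4 \left(-8\right)} \left(-10 - 63\right) = 9458 - \frac{15}{4} \left(- \frac{1}{8}\right) \left(-73\right) = 9458 - \left(- \frac{15}{32}\right) \left(-73\right) = 9458 - \frac{1095}{32} = \frac{301561}{32}$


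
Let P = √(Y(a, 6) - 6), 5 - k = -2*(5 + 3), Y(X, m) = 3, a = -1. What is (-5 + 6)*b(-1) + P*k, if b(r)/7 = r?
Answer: -7 + 21*I*√3 ≈ -7.0 + 36.373*I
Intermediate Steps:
b(r) = 7*r
k = 21 (k = 5 - (-2)*(5 + 3) = 5 - (-2)*8 = 5 - 1*(-16) = 5 + 16 = 21)
P = I*√3 (P = √(3 - 6) = √(-3) = I*√3 ≈ 1.732*I)
(-5 + 6)*b(-1) + P*k = (-5 + 6)*(7*(-1)) + (I*√3)*21 = 1*(-7) + 21*I*√3 = -7 + 21*I*√3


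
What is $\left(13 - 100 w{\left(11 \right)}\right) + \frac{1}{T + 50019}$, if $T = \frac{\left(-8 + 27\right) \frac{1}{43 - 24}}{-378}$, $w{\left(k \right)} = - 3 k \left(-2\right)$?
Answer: $- \frac{124541600869}{18907181} \approx -6587.0$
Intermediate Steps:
$w{\left(k \right)} = 6 k$
$T = - \frac{1}{378}$ ($T = \frac{19}{19} \left(- \frac{1}{378}\right) = 19 \cdot \frac{1}{19} \left(- \frac{1}{378}\right) = 1 \left(- \frac{1}{378}\right) = - \frac{1}{378} \approx -0.0026455$)
$\left(13 - 100 w{\left(11 \right)}\right) + \frac{1}{T + 50019} = \left(13 - 100 \cdot 6 \cdot 11\right) + \frac{1}{- \frac{1}{378} + 50019} = \left(13 - 6600\right) + \frac{1}{\frac{18907181}{378}} = \left(13 - 6600\right) + \frac{378}{18907181} = -6587 + \frac{378}{18907181} = - \frac{124541600869}{18907181}$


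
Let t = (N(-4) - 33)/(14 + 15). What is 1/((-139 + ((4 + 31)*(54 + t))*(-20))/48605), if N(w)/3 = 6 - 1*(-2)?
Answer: -1409545/1093931 ≈ -1.2885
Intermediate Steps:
N(w) = 24 (N(w) = 3*(6 - 1*(-2)) = 3*(6 + 2) = 3*8 = 24)
t = -9/29 (t = (24 - 33)/(14 + 15) = -9/29 ≈ -0.31034)
1/((-139 + ((4 + 31)*(54 + t))*(-20))/48605) = 1/((-139 + ((4 + 31)*(54 - 9/29))*(-20))/48605) = 1/((-139 + (35*(1557/29))*(-20))*(1/48605)) = 1/((-139 + (54495/29)*(-20))*(1/48605)) = 1/((-139 - 1089900/29)*(1/48605)) = 1/(-1093931/29*1/48605) = 1/(-1093931/1409545) = -1409545/1093931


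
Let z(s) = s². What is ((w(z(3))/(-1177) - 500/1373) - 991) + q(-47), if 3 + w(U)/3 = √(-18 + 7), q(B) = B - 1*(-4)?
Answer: -1671541857/1616021 - 3*I*√11/1177 ≈ -1034.4 - 0.0084536*I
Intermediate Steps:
q(B) = 4 + B (q(B) = B + 4 = 4 + B)
w(U) = -9 + 3*I*√11 (w(U) = -9 + 3*√(-18 + 7) = -9 + 3*√(-11) = -9 + 3*(I*√11) = -9 + 3*I*√11)
((w(z(3))/(-1177) - 500/1373) - 991) + q(-47) = (((-9 + 3*I*√11)/(-1177) - 500/1373) - 991) + (4 - 47) = (((-9 + 3*I*√11)*(-1/1177) - 500*1/1373) - 991) - 43 = (((9/1177 - 3*I*√11/1177) - 500/1373) - 991) - 43 = ((-576143/1616021 - 3*I*√11/1177) - 991) - 43 = (-1602052954/1616021 - 3*I*√11/1177) - 43 = -1671541857/1616021 - 3*I*√11/1177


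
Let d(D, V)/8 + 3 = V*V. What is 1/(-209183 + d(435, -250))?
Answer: 1/290793 ≈ 3.4389e-6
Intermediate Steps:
d(D, V) = -24 + 8*V² (d(D, V) = -24 + 8*(V*V) = -24 + 8*V²)
1/(-209183 + d(435, -250)) = 1/(-209183 + (-24 + 8*(-250)²)) = 1/(-209183 + (-24 + 8*62500)) = 1/(-209183 + (-24 + 500000)) = 1/(-209183 + 499976) = 1/290793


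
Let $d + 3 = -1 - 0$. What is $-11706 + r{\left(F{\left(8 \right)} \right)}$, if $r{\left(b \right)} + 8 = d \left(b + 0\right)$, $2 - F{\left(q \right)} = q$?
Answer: $-11690$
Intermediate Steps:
$d = -4$ ($d = -3 - 1 = -4$)
$F{\left(q \right)} = 2 - q$
$r{\left(b \right)} = -8 - 4 b$ ($r{\left(b \right)} = -8 - 4 \left(b + 0\right) = -8 - 4 b$)
$-11706 + r{\left(F{\left(8 \right)} \right)} = -11706 - \left(8 + 4 \left(2 - 8\right)\right) = -11706 - -16 = -11706 + \left(-8 + 24\right) = -11706 + 16 = -11690$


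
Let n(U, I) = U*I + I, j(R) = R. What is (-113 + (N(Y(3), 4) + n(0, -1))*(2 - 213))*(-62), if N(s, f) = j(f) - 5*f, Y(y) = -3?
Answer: -215388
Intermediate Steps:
N(s, f) = -4*f (N(s, f) = f - 5*f = -4*f)
n(U, I) = I + I*U (n(U, I) = I*U + I = I + I*U)
(-113 + (N(Y(3), 4) + n(0, -1))*(2 - 213))*(-62) = (-113 + (-4*4 - (1 + 0))*(2 - 213))*(-62) = (-113 + (-16 - 1*1)*(-211))*(-62) = (-113 + (-16 - 1)*(-211))*(-62) = (-113 - 17*(-211))*(-62) = (-113 + 3587)*(-62) = 3474*(-62) = -215388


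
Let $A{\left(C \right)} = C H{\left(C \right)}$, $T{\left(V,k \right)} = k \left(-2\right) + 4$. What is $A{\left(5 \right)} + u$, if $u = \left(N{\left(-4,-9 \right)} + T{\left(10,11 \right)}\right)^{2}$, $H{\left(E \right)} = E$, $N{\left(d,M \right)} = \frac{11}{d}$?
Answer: $\frac{7289}{16} \approx 455.56$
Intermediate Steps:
$T{\left(V,k \right)} = 4 - 2 k$ ($T{\left(V,k \right)} = - 2 k + 4 = 4 - 2 k$)
$u = \frac{6889}{16}$ ($u = \left(\frac{11}{-4} + \left(4 - 22\right)\right)^{2} = \left(11 \left(- \frac{1}{4}\right) + \left(4 - 22\right)\right)^{2} = \left(- \frac{11}{4} - 18\right)^{2} = \left(- \frac{83}{4}\right)^{2} = \frac{6889}{16} \approx 430.56$)
$A{\left(C \right)} = C^{2}$ ($A{\left(C \right)} = C C = C^{2}$)
$A{\left(5 \right)} + u = 5^{2} + \frac{6889}{16} = 25 + \frac{6889}{16} = \frac{7289}{16}$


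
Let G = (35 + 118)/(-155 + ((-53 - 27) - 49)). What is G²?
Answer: 23409/80656 ≈ 0.29023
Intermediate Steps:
G = -153/284 (G = 153/(-155 + (-80 - 49)) = 153/(-155 - 129) = 153/(-284) = 153*(-1/284) = -153/284 ≈ -0.53873)
G² = (-153/284)² = 23409/80656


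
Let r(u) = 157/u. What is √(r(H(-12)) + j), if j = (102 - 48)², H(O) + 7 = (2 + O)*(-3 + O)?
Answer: √59651735/143 ≈ 54.010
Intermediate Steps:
H(O) = -7 + (-3 + O)*(2 + O) (H(O) = -7 + (2 + O)*(-3 + O) = -7 + (-3 + O)*(2 + O))
j = 2916 (j = 54² = 2916)
√(r(H(-12)) + j) = √(157/(-13 + (-12)² - 1*(-12)) + 2916) = √(157/(-13 + 144 + 12) + 2916) = √(157/143 + 2916) = √(417145/143) = √59651735/143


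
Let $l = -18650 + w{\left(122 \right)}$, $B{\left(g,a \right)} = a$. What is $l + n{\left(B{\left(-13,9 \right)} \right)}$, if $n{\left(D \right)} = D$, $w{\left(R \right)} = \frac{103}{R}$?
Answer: $- \frac{2274099}{122} \approx -18640.0$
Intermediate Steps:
$l = - \frac{2275197}{122}$ ($l = -18650 + \frac{103}{122} = - \frac{2275197}{122} \approx -18649.0$)
$l + n{\left(B{\left(-13,9 \right)} \right)} = - \frac{2275197}{122} + 9 = - \frac{2274099}{122}$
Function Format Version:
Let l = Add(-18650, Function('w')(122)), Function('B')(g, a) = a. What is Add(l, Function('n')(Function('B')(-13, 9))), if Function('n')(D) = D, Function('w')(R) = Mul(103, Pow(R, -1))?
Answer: Rational(-2274099, 122) ≈ -18640.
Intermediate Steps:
l = Rational(-2275197, 122) (l = Add(-18650, Mul(103, Pow(122, -1))) = Add(-18650, Mul(103, Rational(1, 122))) = Add(-18650, Rational(103, 122)) = Rational(-2275197, 122) ≈ -18649.)
Add(l, Function('n')(Function('B')(-13, 9))) = Add(Rational(-2275197, 122), 9) = Rational(-2274099, 122)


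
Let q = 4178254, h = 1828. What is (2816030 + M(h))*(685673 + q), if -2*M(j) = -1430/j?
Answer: 25038054309160485/1828 ≈ 1.3697e+13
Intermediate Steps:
M(j) = 715/j (M(j) = -(-715)/j = 715/j)
(2816030 + M(h))*(685673 + q) = (2816030 + 715/1828)*(685673 + 4178254) = (2816030 + 715*(1/1828))*4863927 = (2816030 + 715/1828)*4863927 = (5147703555/1828)*4863927 = 25038054309160485/1828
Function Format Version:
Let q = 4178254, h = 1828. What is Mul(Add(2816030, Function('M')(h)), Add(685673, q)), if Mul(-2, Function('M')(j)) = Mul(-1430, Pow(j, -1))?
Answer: Rational(25038054309160485, 1828) ≈ 1.3697e+13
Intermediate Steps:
Function('M')(j) = Mul(715, Pow(j, -1)) (Function('M')(j) = Mul(Rational(-1, 2), Mul(-1430, Pow(j, -1))) = Mul(715, Pow(j, -1)))
Mul(Add(2816030, Function('M')(h)), Add(685673, q)) = Mul(Add(2816030, Mul(715, Pow(1828, -1))), Add(685673, 4178254)) = Mul(Add(2816030, Mul(715, Rational(1, 1828))), 4863927) = Mul(Add(2816030, Rational(715, 1828)), 4863927) = Mul(Rational(5147703555, 1828), 4863927) = Rational(25038054309160485, 1828)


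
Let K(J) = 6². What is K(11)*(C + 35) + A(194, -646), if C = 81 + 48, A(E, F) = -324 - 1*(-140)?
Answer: 5720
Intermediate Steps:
A(E, F) = -184 (A(E, F) = -324 + 140 = -184)
K(J) = 36
C = 129
K(11)*(C + 35) + A(194, -646) = 36*(129 + 35) - 184 = 36*164 - 184 = 5904 - 184 = 5720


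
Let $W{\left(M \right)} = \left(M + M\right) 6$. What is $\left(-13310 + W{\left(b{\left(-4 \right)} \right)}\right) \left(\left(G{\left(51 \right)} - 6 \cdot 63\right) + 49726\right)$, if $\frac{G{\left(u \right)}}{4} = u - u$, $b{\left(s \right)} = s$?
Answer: $-659190584$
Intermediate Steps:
$G{\left(u \right)} = 0$ ($G{\left(u \right)} = 4 \left(u - u\right) = 4 \cdot 0 = 0$)
$W{\left(M \right)} = 12 M$ ($W{\left(M \right)} = 2 M 6 = 12 M$)
$\left(-13310 + W{\left(b{\left(-4 \right)} \right)}\right) \left(\left(G{\left(51 \right)} - 6 \cdot 63\right) + 49726\right) = \left(-13310 + 12 \left(-4\right)\right) \left(\left(0 - 6 \cdot 63\right) + 49726\right) = \left(-13310 - 48\right) \left(\left(0 - 378\right) + 49726\right) = - 13358 \left(\left(0 - 378\right) + 49726\right) = - 13358 \left(-378 + 49726\right) = \left(-13358\right) 49348 = -659190584$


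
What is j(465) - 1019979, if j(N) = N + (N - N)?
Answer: -1019514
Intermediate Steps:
j(N) = N (j(N) = N + 0 = N)
j(465) - 1019979 = 465 - 1019979 = -1019514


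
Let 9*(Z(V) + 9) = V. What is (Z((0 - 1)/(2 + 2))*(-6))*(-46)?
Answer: -7475/3 ≈ -2491.7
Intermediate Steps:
Z(V) = -9 + V/9
(Z((0 - 1)/(2 + 2))*(-6))*(-46) = ((-9 + ((0 - 1)/(2 + 2))/9)*(-6))*(-46) = ((-9 + (-1/4)/9)*(-6))*(-46) = ((-9 + (-1*1/4)/9)*(-6))*(-46) = ((-9 + (1/9)*(-1/4))*(-6))*(-46) = ((-9 - 1/36)*(-6))*(-46) = -325/36*(-6)*(-46) = (325/6)*(-46) = -7475/3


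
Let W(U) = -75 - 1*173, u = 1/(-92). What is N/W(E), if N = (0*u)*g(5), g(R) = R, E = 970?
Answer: 0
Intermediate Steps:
u = -1/92 ≈ -0.010870
W(U) = -248 (W(U) = -75 - 173 = -248)
N = 0 (N = (0*(-1/92))*5 = 0*5 = 0)
N/W(E) = 0/(-248) = 0*(-1/248) = 0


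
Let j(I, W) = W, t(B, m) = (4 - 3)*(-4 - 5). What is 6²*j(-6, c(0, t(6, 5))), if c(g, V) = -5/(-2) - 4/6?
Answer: 66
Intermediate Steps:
t(B, m) = -9 (t(B, m) = 1*(-9) = -9)
c(g, V) = 11/6 (c(g, V) = -5*(-½) - 4*⅙ = 5/2 - ⅔ = 11/6)
6²*j(-6, c(0, t(6, 5))) = 6²*(11/6) = 36*(11/6) = 66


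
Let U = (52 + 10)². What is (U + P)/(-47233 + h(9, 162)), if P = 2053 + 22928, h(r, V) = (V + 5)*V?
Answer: -28825/20179 ≈ -1.4285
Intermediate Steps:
U = 3844 (U = 62² = 3844)
h(r, V) = V*(5 + V) (h(r, V) = (5 + V)*V = V*(5 + V))
P = 24981
(U + P)/(-47233 + h(9, 162)) = (3844 + 24981)/(-47233 + 162*(5 + 162)) = 28825/(-47233 + 162*167) = 28825/(-47233 + 27054) = 28825/(-20179) = 28825*(-1/20179) = -28825/20179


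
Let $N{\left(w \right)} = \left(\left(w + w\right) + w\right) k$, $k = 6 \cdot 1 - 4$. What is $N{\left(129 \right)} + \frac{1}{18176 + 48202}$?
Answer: $\frac{51376573}{66378} \approx 774.0$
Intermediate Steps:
$k = 2$ ($k = 6 - 4 = 2$)
$N{\left(w \right)} = 6 w$ ($N{\left(w \right)} = \left(\left(w + w\right) + w\right) 2 = \left(2 w + w\right) 2 = 3 w 2 = 6 w$)
$N{\left(129 \right)} + \frac{1}{18176 + 48202} = 6 \cdot 129 + \frac{1}{18176 + 48202} = 774 + \frac{1}{66378} = \frac{51376573}{66378}$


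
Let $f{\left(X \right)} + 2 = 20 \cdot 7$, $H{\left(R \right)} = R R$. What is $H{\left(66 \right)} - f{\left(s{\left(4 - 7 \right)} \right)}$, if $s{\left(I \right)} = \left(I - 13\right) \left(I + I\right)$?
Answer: $4218$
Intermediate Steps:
$s{\left(I \right)} = 2 I \left(-13 + I\right)$ ($s{\left(I \right)} = \left(-13 + I\right) 2 I = 2 I \left(-13 + I\right)$)
$H{\left(R \right)} = R^{2}$
$f{\left(X \right)} = 138$ ($f{\left(X \right)} = -2 + 20 \cdot 7 = -2 + 140 = 138$)
$H{\left(66 \right)} - f{\left(s{\left(4 - 7 \right)} \right)} = 66^{2} - 138 = 4356 - 138 = 4218$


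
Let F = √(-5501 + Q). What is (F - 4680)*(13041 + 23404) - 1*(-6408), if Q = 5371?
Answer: -170556192 + 36445*I*√130 ≈ -1.7056e+8 + 4.1554e+5*I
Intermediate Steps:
F = I*√130 (F = √(-5501 + 5371) = √(-130) = I*√130 ≈ 11.402*I)
(F - 4680)*(13041 + 23404) - 1*(-6408) = (I*√130 - 4680)*(13041 + 23404) - 1*(-6408) = (-4680 + I*√130)*36445 + 6408 = (-170562600 + 36445*I*√130) + 6408 = -170556192 + 36445*I*√130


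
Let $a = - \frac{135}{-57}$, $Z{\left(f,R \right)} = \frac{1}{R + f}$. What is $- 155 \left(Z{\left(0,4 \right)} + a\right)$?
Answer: $- \frac{30845}{76} \approx -405.86$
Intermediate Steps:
$a = \frac{45}{19}$ ($a = \left(-135\right) \left(- \frac{1}{57}\right) = \frac{45}{19} \approx 2.3684$)
$- 155 \left(Z{\left(0,4 \right)} + a\right) = - 155 \left(\frac{1}{4 + 0} + \frac{45}{19}\right) = - 155 \left(\frac{1}{4} + \frac{45}{19}\right) = \left(-155\right) \frac{199}{76} = - \frac{30845}{76}$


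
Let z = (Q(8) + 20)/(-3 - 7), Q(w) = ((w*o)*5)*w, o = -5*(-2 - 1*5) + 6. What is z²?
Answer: 1726596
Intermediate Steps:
o = 41 (o = -5*(-2 - 5) + 6 = -5*(-7) + 6 = 35 + 6 = 41)
Q(w) = 205*w² (Q(w) = ((w*41)*5)*w = ((41*w)*5)*w = (205*w)*w = 205*w²)
z = -1314 (z = (205*8² + 20)/(-3 - 7) = (205*64 + 20)/(-10) = (13120 + 20)*(-⅒) = 13140*(-⅒) = -1314)
z² = (-1314)² = 1726596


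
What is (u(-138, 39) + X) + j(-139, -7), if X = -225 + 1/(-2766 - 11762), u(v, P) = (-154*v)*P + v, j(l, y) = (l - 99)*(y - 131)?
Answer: 12513097151/14528 ≈ 8.6131e+5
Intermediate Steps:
j(l, y) = (-131 + y)*(-99 + l) (j(l, y) = (-99 + l)*(-131 + y) = (-131 + y)*(-99 + l))
u(v, P) = v - 154*P*v (u(v, P) = -154*P*v + v = v - 154*P*v)
X = -3268801/14528 (X = -225 + 1/(-14528) = -225 - 1/14528 = -3268801/14528 ≈ -225.00)
(u(-138, 39) + X) + j(-139, -7) = (-138*(1 - 154*39) - 3268801/14528) + (12969 - 131*(-139) - 99*(-7) - 139*(-7)) = (-138*(1 - 6006) - 3268801/14528) + (12969 + 18209 + 693 + 973) = (-138*(-6005) - 3268801/14528) + 32844 = (828690 - 3268801/14528) + 32844 = 12035939519/14528 + 32844 = 12513097151/14528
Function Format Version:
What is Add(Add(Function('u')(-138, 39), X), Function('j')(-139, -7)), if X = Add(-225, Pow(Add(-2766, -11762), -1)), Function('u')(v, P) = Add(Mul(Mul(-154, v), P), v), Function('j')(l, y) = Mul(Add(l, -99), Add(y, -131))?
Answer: Rational(12513097151, 14528) ≈ 8.6131e+5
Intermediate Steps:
Function('j')(l, y) = Mul(Add(-131, y), Add(-99, l)) (Function('j')(l, y) = Mul(Add(-99, l), Add(-131, y)) = Mul(Add(-131, y), Add(-99, l)))
Function('u')(v, P) = Add(v, Mul(-154, P, v)) (Function('u')(v, P) = Add(Mul(-154, P, v), v) = Add(v, Mul(-154, P, v)))
X = Rational(-3268801, 14528) (X = Add(-225, Pow(-14528, -1)) = Add(-225, Rational(-1, 14528)) = Rational(-3268801, 14528) ≈ -225.00)
Add(Add(Function('u')(-138, 39), X), Function('j')(-139, -7)) = Add(Add(Mul(-138, Add(1, Mul(-154, 39))), Rational(-3268801, 14528)), Add(12969, Mul(-131, -139), Mul(-99, -7), Mul(-139, -7))) = Add(Add(Mul(-138, Add(1, -6006)), Rational(-3268801, 14528)), Add(12969, 18209, 693, 973)) = Add(Add(Mul(-138, -6005), Rational(-3268801, 14528)), 32844) = Add(Add(828690, Rational(-3268801, 14528)), 32844) = Add(Rational(12035939519, 14528), 32844) = Rational(12513097151, 14528)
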